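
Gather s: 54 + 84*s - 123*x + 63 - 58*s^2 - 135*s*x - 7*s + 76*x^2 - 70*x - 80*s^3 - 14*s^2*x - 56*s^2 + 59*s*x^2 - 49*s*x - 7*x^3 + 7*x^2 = -80*s^3 + s^2*(-14*x - 114) + s*(59*x^2 - 184*x + 77) - 7*x^3 + 83*x^2 - 193*x + 117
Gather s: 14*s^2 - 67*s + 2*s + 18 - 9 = 14*s^2 - 65*s + 9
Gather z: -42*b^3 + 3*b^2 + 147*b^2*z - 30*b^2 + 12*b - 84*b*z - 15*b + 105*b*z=-42*b^3 - 27*b^2 - 3*b + z*(147*b^2 + 21*b)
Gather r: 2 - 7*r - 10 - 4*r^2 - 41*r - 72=-4*r^2 - 48*r - 80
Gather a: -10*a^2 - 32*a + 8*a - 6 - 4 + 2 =-10*a^2 - 24*a - 8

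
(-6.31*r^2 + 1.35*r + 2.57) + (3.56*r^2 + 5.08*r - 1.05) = -2.75*r^2 + 6.43*r + 1.52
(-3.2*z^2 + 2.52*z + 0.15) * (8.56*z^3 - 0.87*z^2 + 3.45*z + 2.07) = -27.392*z^5 + 24.3552*z^4 - 11.9484*z^3 + 1.9395*z^2 + 5.7339*z + 0.3105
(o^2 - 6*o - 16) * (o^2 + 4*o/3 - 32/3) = o^4 - 14*o^3/3 - 104*o^2/3 + 128*o/3 + 512/3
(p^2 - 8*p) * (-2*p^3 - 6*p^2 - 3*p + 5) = -2*p^5 + 10*p^4 + 45*p^3 + 29*p^2 - 40*p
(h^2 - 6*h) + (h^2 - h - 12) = 2*h^2 - 7*h - 12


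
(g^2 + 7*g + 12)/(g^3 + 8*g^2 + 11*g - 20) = (g + 3)/(g^2 + 4*g - 5)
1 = 1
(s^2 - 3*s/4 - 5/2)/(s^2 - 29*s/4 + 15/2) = (4*s^2 - 3*s - 10)/(4*s^2 - 29*s + 30)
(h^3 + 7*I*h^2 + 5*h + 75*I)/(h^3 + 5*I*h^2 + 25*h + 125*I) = (h - 3*I)/(h - 5*I)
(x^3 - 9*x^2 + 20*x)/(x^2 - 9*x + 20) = x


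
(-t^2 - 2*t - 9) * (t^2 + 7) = -t^4 - 2*t^3 - 16*t^2 - 14*t - 63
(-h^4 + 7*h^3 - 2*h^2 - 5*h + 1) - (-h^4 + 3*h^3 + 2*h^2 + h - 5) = 4*h^3 - 4*h^2 - 6*h + 6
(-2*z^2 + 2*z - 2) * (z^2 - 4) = -2*z^4 + 2*z^3 + 6*z^2 - 8*z + 8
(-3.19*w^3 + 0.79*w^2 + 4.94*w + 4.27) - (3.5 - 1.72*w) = -3.19*w^3 + 0.79*w^2 + 6.66*w + 0.77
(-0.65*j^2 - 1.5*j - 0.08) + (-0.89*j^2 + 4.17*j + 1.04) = -1.54*j^2 + 2.67*j + 0.96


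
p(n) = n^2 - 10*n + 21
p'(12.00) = 14.00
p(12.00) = 45.00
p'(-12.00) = -34.00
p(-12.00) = 285.00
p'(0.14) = -9.72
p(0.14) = 19.62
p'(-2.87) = -15.74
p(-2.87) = 57.94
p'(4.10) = -1.80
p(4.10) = -3.19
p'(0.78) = -8.44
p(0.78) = 13.81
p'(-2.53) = -15.06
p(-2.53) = 52.70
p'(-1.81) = -13.62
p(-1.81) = 42.38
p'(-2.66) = -15.32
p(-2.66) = 54.68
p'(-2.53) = -15.06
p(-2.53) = 52.70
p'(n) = 2*n - 10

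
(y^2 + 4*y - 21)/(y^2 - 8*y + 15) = (y + 7)/(y - 5)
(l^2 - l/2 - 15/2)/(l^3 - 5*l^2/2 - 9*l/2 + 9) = (2*l + 5)/(2*l^2 + l - 6)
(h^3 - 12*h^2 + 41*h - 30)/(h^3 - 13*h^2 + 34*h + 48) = (h^2 - 6*h + 5)/(h^2 - 7*h - 8)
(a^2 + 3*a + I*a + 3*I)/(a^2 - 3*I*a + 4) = (a + 3)/(a - 4*I)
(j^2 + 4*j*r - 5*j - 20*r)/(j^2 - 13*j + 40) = (j + 4*r)/(j - 8)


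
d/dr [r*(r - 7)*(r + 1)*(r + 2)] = 4*r^3 - 12*r^2 - 38*r - 14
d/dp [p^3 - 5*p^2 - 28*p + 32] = 3*p^2 - 10*p - 28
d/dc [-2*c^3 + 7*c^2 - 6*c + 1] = -6*c^2 + 14*c - 6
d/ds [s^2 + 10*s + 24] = 2*s + 10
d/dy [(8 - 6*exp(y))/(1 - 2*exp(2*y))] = (-12*exp(2*y) + 32*exp(y) - 6)*exp(y)/(4*exp(4*y) - 4*exp(2*y) + 1)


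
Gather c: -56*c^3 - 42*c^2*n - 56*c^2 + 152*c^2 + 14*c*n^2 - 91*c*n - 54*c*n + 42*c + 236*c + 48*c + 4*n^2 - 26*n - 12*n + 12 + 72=-56*c^3 + c^2*(96 - 42*n) + c*(14*n^2 - 145*n + 326) + 4*n^2 - 38*n + 84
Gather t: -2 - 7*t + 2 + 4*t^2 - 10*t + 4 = 4*t^2 - 17*t + 4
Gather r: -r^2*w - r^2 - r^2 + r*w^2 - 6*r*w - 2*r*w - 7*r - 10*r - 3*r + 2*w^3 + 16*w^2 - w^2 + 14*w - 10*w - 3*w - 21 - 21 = r^2*(-w - 2) + r*(w^2 - 8*w - 20) + 2*w^3 + 15*w^2 + w - 42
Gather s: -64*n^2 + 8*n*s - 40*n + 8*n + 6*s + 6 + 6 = -64*n^2 - 32*n + s*(8*n + 6) + 12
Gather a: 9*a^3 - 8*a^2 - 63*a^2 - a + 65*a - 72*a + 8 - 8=9*a^3 - 71*a^2 - 8*a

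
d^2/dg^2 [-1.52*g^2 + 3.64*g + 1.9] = -3.04000000000000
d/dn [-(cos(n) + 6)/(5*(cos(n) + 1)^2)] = -(cos(n) + 11)*sin(n)/(5*(cos(n) + 1)^3)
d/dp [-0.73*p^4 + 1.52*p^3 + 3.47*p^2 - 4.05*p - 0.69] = -2.92*p^3 + 4.56*p^2 + 6.94*p - 4.05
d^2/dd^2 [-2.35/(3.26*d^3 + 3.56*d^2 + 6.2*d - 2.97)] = ((45.966*d + 16.732)*(3.26*d^3 + 3.56*d^2 + 6.2*d - 2.97) - 2.35*(9.78*d^2 + 7.12*d + 6.2)*(19.56*d^2 + 14.24*d + 12.4))/(3.26*d^3 + 3.56*d^2 + 6.2*d - 2.97)^3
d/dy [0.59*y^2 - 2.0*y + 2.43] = 1.18*y - 2.0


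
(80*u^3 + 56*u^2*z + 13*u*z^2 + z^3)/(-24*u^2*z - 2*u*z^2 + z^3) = (20*u^2 + 9*u*z + z^2)/(z*(-6*u + z))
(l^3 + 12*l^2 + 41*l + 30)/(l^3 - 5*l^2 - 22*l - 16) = (l^2 + 11*l + 30)/(l^2 - 6*l - 16)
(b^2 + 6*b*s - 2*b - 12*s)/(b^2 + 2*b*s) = (b^2 + 6*b*s - 2*b - 12*s)/(b*(b + 2*s))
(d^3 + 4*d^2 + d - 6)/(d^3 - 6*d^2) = (d^3 + 4*d^2 + d - 6)/(d^2*(d - 6))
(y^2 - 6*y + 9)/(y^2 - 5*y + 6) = (y - 3)/(y - 2)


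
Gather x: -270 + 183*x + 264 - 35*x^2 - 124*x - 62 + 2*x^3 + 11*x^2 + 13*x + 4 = 2*x^3 - 24*x^2 + 72*x - 64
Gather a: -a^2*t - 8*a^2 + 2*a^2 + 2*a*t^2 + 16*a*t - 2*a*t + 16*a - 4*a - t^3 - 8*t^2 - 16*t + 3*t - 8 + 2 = a^2*(-t - 6) + a*(2*t^2 + 14*t + 12) - t^3 - 8*t^2 - 13*t - 6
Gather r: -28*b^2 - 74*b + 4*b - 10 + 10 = -28*b^2 - 70*b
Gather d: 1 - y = 1 - y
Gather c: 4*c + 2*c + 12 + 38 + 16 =6*c + 66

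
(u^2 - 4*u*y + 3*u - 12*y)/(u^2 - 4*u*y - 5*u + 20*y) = (u + 3)/(u - 5)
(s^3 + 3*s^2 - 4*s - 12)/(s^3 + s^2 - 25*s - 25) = (s^3 + 3*s^2 - 4*s - 12)/(s^3 + s^2 - 25*s - 25)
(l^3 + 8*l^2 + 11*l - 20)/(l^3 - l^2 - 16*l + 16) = (l + 5)/(l - 4)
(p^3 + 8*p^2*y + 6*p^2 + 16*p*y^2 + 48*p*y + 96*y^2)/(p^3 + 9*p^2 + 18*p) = (p^2 + 8*p*y + 16*y^2)/(p*(p + 3))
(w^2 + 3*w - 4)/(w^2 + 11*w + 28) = (w - 1)/(w + 7)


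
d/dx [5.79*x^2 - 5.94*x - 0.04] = 11.58*x - 5.94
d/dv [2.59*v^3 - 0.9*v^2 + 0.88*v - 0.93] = 7.77*v^2 - 1.8*v + 0.88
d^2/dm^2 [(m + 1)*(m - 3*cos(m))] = (3*m + 3)*cos(m) + 6*sin(m) + 2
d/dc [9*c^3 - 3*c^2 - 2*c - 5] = 27*c^2 - 6*c - 2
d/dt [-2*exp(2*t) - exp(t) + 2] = (-4*exp(t) - 1)*exp(t)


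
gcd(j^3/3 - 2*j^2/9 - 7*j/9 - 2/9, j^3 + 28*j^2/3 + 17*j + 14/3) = j + 1/3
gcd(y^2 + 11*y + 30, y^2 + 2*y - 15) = y + 5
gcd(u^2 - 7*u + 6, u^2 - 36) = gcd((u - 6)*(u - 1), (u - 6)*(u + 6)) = u - 6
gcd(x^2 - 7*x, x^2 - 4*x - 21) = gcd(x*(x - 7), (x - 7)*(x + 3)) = x - 7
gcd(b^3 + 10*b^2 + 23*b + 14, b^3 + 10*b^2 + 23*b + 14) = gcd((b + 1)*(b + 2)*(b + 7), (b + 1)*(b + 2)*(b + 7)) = b^3 + 10*b^2 + 23*b + 14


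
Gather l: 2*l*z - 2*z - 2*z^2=2*l*z - 2*z^2 - 2*z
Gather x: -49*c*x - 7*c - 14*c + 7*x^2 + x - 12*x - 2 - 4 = -21*c + 7*x^2 + x*(-49*c - 11) - 6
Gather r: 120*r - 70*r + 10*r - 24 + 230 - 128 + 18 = 60*r + 96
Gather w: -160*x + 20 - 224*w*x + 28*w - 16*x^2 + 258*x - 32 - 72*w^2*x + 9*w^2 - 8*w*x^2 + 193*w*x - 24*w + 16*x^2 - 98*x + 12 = w^2*(9 - 72*x) + w*(-8*x^2 - 31*x + 4)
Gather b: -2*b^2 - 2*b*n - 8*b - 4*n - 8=-2*b^2 + b*(-2*n - 8) - 4*n - 8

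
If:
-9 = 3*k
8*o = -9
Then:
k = -3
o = -9/8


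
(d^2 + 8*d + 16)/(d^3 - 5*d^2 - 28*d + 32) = (d + 4)/(d^2 - 9*d + 8)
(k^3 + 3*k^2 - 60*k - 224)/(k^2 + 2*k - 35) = (k^2 - 4*k - 32)/(k - 5)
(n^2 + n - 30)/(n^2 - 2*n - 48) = (n - 5)/(n - 8)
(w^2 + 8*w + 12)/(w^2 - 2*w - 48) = (w + 2)/(w - 8)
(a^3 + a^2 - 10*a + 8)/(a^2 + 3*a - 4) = a - 2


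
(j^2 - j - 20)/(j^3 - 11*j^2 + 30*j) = (j + 4)/(j*(j - 6))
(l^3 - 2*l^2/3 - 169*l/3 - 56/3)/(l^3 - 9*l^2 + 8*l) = (3*l^2 + 22*l + 7)/(3*l*(l - 1))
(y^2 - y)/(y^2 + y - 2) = y/(y + 2)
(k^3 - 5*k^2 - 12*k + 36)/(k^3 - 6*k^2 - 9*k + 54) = (k - 2)/(k - 3)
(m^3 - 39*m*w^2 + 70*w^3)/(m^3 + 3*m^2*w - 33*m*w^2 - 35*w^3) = (m - 2*w)/(m + w)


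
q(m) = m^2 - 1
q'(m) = 2*m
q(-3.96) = 14.68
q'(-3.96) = -7.92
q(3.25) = 9.56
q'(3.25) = 6.50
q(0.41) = -0.83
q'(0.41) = 0.82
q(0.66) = -0.56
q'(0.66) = 1.32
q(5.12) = 25.21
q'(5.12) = 10.24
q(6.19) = 37.32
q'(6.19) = 12.38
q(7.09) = 49.27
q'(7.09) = 14.18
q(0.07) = -1.00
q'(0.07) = 0.14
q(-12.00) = 143.00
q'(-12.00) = -24.00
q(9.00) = 80.00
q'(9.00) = 18.00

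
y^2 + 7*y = y*(y + 7)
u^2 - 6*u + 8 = (u - 4)*(u - 2)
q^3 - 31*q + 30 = (q - 5)*(q - 1)*(q + 6)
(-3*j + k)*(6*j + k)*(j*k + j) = -18*j^3*k - 18*j^3 + 3*j^2*k^2 + 3*j^2*k + j*k^3 + j*k^2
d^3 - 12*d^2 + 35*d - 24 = (d - 8)*(d - 3)*(d - 1)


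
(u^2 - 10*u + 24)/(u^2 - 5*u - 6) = (u - 4)/(u + 1)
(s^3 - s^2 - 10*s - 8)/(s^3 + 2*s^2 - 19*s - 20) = (s + 2)/(s + 5)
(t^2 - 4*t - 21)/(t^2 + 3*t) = (t - 7)/t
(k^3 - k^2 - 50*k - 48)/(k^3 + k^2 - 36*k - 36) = (k - 8)/(k - 6)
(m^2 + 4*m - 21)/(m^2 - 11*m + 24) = (m + 7)/(m - 8)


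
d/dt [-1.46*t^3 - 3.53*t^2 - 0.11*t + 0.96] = -4.38*t^2 - 7.06*t - 0.11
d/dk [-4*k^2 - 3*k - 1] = -8*k - 3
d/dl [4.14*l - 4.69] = 4.14000000000000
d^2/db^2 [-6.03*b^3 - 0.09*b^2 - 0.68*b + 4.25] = -36.18*b - 0.18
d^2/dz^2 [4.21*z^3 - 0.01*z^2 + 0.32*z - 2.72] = 25.26*z - 0.02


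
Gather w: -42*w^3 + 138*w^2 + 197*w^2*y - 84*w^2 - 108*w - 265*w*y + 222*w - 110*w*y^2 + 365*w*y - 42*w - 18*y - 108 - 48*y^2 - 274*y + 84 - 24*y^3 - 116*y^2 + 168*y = -42*w^3 + w^2*(197*y + 54) + w*(-110*y^2 + 100*y + 72) - 24*y^3 - 164*y^2 - 124*y - 24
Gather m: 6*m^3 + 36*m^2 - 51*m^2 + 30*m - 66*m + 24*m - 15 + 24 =6*m^3 - 15*m^2 - 12*m + 9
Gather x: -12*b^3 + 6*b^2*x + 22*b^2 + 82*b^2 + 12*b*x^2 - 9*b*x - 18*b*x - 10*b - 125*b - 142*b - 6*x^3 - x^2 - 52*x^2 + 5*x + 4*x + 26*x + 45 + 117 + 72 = -12*b^3 + 104*b^2 - 277*b - 6*x^3 + x^2*(12*b - 53) + x*(6*b^2 - 27*b + 35) + 234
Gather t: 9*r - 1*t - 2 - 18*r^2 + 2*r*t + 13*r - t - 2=-18*r^2 + 22*r + t*(2*r - 2) - 4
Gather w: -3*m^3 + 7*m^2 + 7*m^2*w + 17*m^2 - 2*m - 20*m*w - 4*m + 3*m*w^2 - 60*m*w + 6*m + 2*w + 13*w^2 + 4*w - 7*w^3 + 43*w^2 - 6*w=-3*m^3 + 24*m^2 - 7*w^3 + w^2*(3*m + 56) + w*(7*m^2 - 80*m)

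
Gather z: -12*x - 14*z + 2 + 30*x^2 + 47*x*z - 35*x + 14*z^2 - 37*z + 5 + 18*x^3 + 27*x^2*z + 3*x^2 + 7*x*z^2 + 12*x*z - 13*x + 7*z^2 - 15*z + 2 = 18*x^3 + 33*x^2 - 60*x + z^2*(7*x + 21) + z*(27*x^2 + 59*x - 66) + 9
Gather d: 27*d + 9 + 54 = 27*d + 63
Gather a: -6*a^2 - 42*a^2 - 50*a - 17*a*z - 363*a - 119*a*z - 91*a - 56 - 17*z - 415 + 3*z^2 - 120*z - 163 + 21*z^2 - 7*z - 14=-48*a^2 + a*(-136*z - 504) + 24*z^2 - 144*z - 648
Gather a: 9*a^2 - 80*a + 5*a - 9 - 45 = 9*a^2 - 75*a - 54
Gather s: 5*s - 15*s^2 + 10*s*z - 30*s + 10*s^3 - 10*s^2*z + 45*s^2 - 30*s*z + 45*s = 10*s^3 + s^2*(30 - 10*z) + s*(20 - 20*z)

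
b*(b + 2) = b^2 + 2*b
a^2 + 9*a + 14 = (a + 2)*(a + 7)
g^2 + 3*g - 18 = (g - 3)*(g + 6)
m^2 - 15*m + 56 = (m - 8)*(m - 7)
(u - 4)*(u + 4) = u^2 - 16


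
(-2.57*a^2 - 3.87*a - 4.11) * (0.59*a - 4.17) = -1.5163*a^3 + 8.4336*a^2 + 13.713*a + 17.1387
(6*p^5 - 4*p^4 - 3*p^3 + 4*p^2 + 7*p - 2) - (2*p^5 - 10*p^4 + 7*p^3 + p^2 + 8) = 4*p^5 + 6*p^4 - 10*p^3 + 3*p^2 + 7*p - 10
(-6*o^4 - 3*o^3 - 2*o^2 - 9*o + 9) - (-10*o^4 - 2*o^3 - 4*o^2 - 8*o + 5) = 4*o^4 - o^3 + 2*o^2 - o + 4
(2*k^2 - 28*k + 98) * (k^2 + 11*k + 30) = 2*k^4 - 6*k^3 - 150*k^2 + 238*k + 2940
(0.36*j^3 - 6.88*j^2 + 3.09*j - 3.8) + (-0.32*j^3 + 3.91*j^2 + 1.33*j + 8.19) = 0.04*j^3 - 2.97*j^2 + 4.42*j + 4.39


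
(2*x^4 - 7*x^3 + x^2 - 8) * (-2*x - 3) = -4*x^5 + 8*x^4 + 19*x^3 - 3*x^2 + 16*x + 24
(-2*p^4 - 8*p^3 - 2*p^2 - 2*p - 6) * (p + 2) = -2*p^5 - 12*p^4 - 18*p^3 - 6*p^2 - 10*p - 12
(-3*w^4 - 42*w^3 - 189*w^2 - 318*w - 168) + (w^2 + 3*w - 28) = -3*w^4 - 42*w^3 - 188*w^2 - 315*w - 196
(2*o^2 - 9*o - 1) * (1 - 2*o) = -4*o^3 + 20*o^2 - 7*o - 1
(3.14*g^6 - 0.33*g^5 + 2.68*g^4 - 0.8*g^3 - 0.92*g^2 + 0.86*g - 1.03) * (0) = 0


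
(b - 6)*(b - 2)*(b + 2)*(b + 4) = b^4 - 2*b^3 - 28*b^2 + 8*b + 96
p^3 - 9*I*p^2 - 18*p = p*(p - 6*I)*(p - 3*I)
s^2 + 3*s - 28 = (s - 4)*(s + 7)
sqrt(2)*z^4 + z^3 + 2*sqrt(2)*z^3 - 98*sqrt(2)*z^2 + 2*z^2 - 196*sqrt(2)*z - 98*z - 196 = (z + 2)*(z - 7*sqrt(2))*(z + 7*sqrt(2))*(sqrt(2)*z + 1)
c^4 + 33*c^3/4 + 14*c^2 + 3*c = c*(c + 1/4)*(c + 2)*(c + 6)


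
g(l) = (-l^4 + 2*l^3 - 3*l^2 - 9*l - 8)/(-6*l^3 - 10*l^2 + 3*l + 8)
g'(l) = (18*l^2 + 20*l - 3)*(-l^4 + 2*l^3 - 3*l^2 - 9*l - 8)/(-6*l^3 - 10*l^2 + 3*l + 8)^2 + (-4*l^3 + 6*l^2 - 6*l - 9)/(-6*l^3 - 10*l^2 + 3*l + 8) = (6*l^6 + 20*l^5 - 47*l^4 - 128*l^3 - 195*l^2 - 208*l - 48)/(36*l^6 + 120*l^5 + 64*l^4 - 156*l^3 - 151*l^2 + 48*l + 64)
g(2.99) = 0.38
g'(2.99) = -0.01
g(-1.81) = -4.48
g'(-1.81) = -8.04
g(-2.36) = -2.52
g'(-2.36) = -1.46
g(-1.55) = -8.68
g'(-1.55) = -30.34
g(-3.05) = -1.99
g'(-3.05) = -0.37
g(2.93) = 0.38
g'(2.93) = -0.02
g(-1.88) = -3.99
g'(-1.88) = -6.07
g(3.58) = 0.39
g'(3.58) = 0.05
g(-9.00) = -2.31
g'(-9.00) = 0.14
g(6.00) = 0.63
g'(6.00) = 0.13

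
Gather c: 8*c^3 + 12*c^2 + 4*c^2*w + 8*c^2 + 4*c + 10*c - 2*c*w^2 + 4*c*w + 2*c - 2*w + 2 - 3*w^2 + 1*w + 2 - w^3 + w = 8*c^3 + c^2*(4*w + 20) + c*(-2*w^2 + 4*w + 16) - w^3 - 3*w^2 + 4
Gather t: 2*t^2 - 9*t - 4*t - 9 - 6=2*t^2 - 13*t - 15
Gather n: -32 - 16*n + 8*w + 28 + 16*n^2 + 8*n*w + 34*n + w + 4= 16*n^2 + n*(8*w + 18) + 9*w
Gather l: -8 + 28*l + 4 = 28*l - 4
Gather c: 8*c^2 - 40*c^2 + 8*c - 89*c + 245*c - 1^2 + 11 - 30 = -32*c^2 + 164*c - 20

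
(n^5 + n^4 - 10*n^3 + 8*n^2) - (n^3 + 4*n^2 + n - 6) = n^5 + n^4 - 11*n^3 + 4*n^2 - n + 6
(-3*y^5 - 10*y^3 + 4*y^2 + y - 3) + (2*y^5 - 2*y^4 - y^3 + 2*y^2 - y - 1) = -y^5 - 2*y^4 - 11*y^3 + 6*y^2 - 4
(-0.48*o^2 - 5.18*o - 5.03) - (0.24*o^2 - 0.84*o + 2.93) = -0.72*o^2 - 4.34*o - 7.96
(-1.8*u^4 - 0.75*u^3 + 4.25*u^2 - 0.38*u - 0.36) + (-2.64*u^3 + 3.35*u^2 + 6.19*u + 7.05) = -1.8*u^4 - 3.39*u^3 + 7.6*u^2 + 5.81*u + 6.69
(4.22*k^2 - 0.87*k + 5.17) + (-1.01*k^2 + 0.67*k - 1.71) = 3.21*k^2 - 0.2*k + 3.46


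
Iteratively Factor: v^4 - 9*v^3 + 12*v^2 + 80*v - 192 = (v + 3)*(v^3 - 12*v^2 + 48*v - 64) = (v - 4)*(v + 3)*(v^2 - 8*v + 16) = (v - 4)^2*(v + 3)*(v - 4)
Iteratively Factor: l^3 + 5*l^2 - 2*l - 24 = (l - 2)*(l^2 + 7*l + 12) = (l - 2)*(l + 4)*(l + 3)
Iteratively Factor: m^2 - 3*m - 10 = (m - 5)*(m + 2)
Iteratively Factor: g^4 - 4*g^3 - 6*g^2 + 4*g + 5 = (g - 1)*(g^3 - 3*g^2 - 9*g - 5) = (g - 5)*(g - 1)*(g^2 + 2*g + 1) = (g - 5)*(g - 1)*(g + 1)*(g + 1)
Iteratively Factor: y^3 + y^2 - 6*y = (y)*(y^2 + y - 6) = y*(y + 3)*(y - 2)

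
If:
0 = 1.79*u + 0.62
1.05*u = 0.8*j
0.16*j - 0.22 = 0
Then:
No Solution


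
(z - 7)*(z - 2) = z^2 - 9*z + 14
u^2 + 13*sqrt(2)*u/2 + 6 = (u + sqrt(2)/2)*(u + 6*sqrt(2))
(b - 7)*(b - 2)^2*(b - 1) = b^4 - 12*b^3 + 43*b^2 - 60*b + 28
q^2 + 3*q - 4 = (q - 1)*(q + 4)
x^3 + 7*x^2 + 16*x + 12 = (x + 2)^2*(x + 3)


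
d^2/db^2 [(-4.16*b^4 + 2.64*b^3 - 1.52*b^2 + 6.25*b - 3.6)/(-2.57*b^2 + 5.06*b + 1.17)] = (54.952768*b^6 - 324.584832*b^5 + 564.013632*b^4 + 199.95659*b^3 + 144.648288*b^2 - 415.332846*b + 284.159556)/(16.974593*b^6 - 100.262382*b^5 + 174.220557*b^4 - 38.264732*b^3 - 79.314417*b^2 - 20.779902*b - 1.601613)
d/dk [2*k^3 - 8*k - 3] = 6*k^2 - 8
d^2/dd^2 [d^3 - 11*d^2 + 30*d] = 6*d - 22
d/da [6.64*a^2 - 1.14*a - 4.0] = 13.28*a - 1.14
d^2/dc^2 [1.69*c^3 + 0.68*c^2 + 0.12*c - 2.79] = 10.14*c + 1.36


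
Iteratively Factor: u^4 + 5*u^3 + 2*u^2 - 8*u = (u + 4)*(u^3 + u^2 - 2*u) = u*(u + 4)*(u^2 + u - 2) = u*(u + 2)*(u + 4)*(u - 1)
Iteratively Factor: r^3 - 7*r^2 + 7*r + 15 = (r - 3)*(r^2 - 4*r - 5) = (r - 5)*(r - 3)*(r + 1)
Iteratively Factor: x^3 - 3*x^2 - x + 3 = (x - 3)*(x^2 - 1) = (x - 3)*(x + 1)*(x - 1)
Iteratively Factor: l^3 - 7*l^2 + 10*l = (l)*(l^2 - 7*l + 10) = l*(l - 2)*(l - 5)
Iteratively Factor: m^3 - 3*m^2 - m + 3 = (m - 3)*(m^2 - 1) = (m - 3)*(m - 1)*(m + 1)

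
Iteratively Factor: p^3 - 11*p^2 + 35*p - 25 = (p - 1)*(p^2 - 10*p + 25) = (p - 5)*(p - 1)*(p - 5)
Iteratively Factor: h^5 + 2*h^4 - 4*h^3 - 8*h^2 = (h - 2)*(h^4 + 4*h^3 + 4*h^2) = h*(h - 2)*(h^3 + 4*h^2 + 4*h) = h*(h - 2)*(h + 2)*(h^2 + 2*h) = h*(h - 2)*(h + 2)^2*(h)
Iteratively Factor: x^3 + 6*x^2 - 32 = (x + 4)*(x^2 + 2*x - 8) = (x - 2)*(x + 4)*(x + 4)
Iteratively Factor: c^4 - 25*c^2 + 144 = (c - 3)*(c^3 + 3*c^2 - 16*c - 48) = (c - 3)*(c + 3)*(c^2 - 16) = (c - 4)*(c - 3)*(c + 3)*(c + 4)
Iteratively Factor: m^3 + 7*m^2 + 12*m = (m + 4)*(m^2 + 3*m) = (m + 3)*(m + 4)*(m)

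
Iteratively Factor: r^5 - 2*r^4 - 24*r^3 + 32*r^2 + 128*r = (r - 4)*(r^4 + 2*r^3 - 16*r^2 - 32*r) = r*(r - 4)*(r^3 + 2*r^2 - 16*r - 32) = r*(r - 4)*(r + 2)*(r^2 - 16) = r*(r - 4)^2*(r + 2)*(r + 4)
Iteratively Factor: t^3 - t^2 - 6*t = (t + 2)*(t^2 - 3*t) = t*(t + 2)*(t - 3)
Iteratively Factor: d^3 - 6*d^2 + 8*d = (d)*(d^2 - 6*d + 8) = d*(d - 4)*(d - 2)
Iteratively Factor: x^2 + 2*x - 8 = (x - 2)*(x + 4)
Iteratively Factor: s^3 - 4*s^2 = (s)*(s^2 - 4*s) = s^2*(s - 4)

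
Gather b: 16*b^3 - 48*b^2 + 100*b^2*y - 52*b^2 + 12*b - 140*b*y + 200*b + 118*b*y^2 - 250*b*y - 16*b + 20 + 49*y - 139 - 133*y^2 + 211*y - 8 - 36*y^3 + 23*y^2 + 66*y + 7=16*b^3 + b^2*(100*y - 100) + b*(118*y^2 - 390*y + 196) - 36*y^3 - 110*y^2 + 326*y - 120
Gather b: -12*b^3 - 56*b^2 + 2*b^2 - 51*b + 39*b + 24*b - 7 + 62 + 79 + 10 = -12*b^3 - 54*b^2 + 12*b + 144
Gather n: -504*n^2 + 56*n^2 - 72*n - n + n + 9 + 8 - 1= -448*n^2 - 72*n + 16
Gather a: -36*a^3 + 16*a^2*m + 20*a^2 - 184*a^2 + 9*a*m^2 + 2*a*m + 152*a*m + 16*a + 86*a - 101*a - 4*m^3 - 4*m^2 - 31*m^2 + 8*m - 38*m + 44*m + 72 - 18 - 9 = -36*a^3 + a^2*(16*m - 164) + a*(9*m^2 + 154*m + 1) - 4*m^3 - 35*m^2 + 14*m + 45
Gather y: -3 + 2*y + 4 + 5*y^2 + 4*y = 5*y^2 + 6*y + 1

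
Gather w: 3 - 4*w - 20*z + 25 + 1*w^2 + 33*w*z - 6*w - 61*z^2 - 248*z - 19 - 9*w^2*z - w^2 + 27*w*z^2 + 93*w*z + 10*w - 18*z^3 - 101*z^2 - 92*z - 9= -9*w^2*z + w*(27*z^2 + 126*z) - 18*z^3 - 162*z^2 - 360*z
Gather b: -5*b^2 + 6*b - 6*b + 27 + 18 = 45 - 5*b^2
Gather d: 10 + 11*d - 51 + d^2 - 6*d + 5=d^2 + 5*d - 36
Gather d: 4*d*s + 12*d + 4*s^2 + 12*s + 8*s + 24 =d*(4*s + 12) + 4*s^2 + 20*s + 24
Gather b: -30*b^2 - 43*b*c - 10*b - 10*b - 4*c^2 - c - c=-30*b^2 + b*(-43*c - 20) - 4*c^2 - 2*c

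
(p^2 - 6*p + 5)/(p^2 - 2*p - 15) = (p - 1)/(p + 3)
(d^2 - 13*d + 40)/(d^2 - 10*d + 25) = (d - 8)/(d - 5)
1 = 1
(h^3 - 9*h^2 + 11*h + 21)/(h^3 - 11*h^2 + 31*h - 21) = (h + 1)/(h - 1)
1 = 1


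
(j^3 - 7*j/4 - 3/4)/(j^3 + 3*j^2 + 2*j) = (j^2 - j - 3/4)/(j*(j + 2))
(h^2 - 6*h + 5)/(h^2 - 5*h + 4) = (h - 5)/(h - 4)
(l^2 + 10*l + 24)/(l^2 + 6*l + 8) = (l + 6)/(l + 2)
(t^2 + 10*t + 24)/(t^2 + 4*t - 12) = (t + 4)/(t - 2)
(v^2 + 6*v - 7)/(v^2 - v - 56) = (v - 1)/(v - 8)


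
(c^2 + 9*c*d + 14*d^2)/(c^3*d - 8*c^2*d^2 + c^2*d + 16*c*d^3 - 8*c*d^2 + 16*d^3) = (c^2 + 9*c*d + 14*d^2)/(d*(c^3 - 8*c^2*d + c^2 + 16*c*d^2 - 8*c*d + 16*d^2))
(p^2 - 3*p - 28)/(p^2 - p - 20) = (p - 7)/(p - 5)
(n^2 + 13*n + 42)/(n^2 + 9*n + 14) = (n + 6)/(n + 2)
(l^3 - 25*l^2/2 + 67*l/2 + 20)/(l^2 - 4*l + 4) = (2*l^3 - 25*l^2 + 67*l + 40)/(2*(l^2 - 4*l + 4))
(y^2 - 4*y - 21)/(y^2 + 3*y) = (y - 7)/y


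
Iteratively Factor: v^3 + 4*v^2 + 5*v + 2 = (v + 1)*(v^2 + 3*v + 2) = (v + 1)^2*(v + 2)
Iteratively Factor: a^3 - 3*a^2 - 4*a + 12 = (a - 2)*(a^2 - a - 6) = (a - 2)*(a + 2)*(a - 3)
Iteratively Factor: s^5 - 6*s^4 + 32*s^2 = (s - 4)*(s^4 - 2*s^3 - 8*s^2) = s*(s - 4)*(s^3 - 2*s^2 - 8*s) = s*(s - 4)^2*(s^2 + 2*s) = s*(s - 4)^2*(s + 2)*(s)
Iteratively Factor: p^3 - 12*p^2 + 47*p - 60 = (p - 5)*(p^2 - 7*p + 12) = (p - 5)*(p - 3)*(p - 4)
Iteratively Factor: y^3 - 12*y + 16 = (y - 2)*(y^2 + 2*y - 8) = (y - 2)^2*(y + 4)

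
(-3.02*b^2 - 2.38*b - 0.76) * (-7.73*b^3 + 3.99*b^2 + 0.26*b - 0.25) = 23.3446*b^5 + 6.3476*b^4 - 4.4066*b^3 - 2.8962*b^2 + 0.3974*b + 0.19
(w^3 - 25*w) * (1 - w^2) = -w^5 + 26*w^3 - 25*w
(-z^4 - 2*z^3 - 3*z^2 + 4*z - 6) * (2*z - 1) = -2*z^5 - 3*z^4 - 4*z^3 + 11*z^2 - 16*z + 6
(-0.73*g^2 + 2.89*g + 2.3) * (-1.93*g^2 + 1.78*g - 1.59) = 1.4089*g^4 - 6.8771*g^3 + 1.8659*g^2 - 0.501100000000001*g - 3.657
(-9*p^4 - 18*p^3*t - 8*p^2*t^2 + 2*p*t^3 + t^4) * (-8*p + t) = 72*p^5 + 135*p^4*t + 46*p^3*t^2 - 24*p^2*t^3 - 6*p*t^4 + t^5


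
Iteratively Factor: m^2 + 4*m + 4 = (m + 2)*(m + 2)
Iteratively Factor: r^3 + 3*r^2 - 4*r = (r)*(r^2 + 3*r - 4) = r*(r + 4)*(r - 1)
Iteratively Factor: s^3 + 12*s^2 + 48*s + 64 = (s + 4)*(s^2 + 8*s + 16) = (s + 4)^2*(s + 4)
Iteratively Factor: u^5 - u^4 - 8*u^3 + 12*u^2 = (u)*(u^4 - u^3 - 8*u^2 + 12*u) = u*(u - 2)*(u^3 + u^2 - 6*u) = u*(u - 2)*(u + 3)*(u^2 - 2*u) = u^2*(u - 2)*(u + 3)*(u - 2)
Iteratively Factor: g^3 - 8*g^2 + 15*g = (g - 5)*(g^2 - 3*g) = g*(g - 5)*(g - 3)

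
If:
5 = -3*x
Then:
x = -5/3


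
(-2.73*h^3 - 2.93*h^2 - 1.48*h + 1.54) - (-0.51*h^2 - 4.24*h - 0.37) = -2.73*h^3 - 2.42*h^2 + 2.76*h + 1.91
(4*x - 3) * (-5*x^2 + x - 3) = -20*x^3 + 19*x^2 - 15*x + 9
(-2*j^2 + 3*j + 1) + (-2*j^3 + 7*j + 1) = -2*j^3 - 2*j^2 + 10*j + 2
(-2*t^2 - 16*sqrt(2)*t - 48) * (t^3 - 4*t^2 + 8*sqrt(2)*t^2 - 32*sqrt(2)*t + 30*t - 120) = -2*t^5 - 32*sqrt(2)*t^4 + 8*t^4 - 364*t^3 + 128*sqrt(2)*t^3 - 864*sqrt(2)*t^2 + 1456*t^2 - 1440*t + 3456*sqrt(2)*t + 5760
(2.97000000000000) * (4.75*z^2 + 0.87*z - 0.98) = 14.1075*z^2 + 2.5839*z - 2.9106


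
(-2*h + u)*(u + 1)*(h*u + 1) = -2*h^2*u^2 - 2*h^2*u + h*u^3 + h*u^2 - 2*h*u - 2*h + u^2 + u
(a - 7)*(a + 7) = a^2 - 49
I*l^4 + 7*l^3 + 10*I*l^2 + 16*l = l*(l - 8*I)*(l + 2*I)*(I*l + 1)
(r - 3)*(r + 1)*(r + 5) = r^3 + 3*r^2 - 13*r - 15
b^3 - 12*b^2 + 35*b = b*(b - 7)*(b - 5)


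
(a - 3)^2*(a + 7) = a^3 + a^2 - 33*a + 63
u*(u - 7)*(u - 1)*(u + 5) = u^4 - 3*u^3 - 33*u^2 + 35*u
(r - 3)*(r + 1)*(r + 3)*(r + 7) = r^4 + 8*r^3 - 2*r^2 - 72*r - 63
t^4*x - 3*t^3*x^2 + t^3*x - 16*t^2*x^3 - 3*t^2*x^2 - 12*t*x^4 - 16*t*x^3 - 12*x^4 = (t - 6*x)*(t + x)*(t + 2*x)*(t*x + x)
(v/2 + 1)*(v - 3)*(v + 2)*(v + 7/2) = v^4/2 + 9*v^3/4 - 9*v^2/4 - 20*v - 21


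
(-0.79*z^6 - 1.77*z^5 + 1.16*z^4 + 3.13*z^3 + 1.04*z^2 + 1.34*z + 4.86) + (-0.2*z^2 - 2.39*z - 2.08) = -0.79*z^6 - 1.77*z^5 + 1.16*z^4 + 3.13*z^3 + 0.84*z^2 - 1.05*z + 2.78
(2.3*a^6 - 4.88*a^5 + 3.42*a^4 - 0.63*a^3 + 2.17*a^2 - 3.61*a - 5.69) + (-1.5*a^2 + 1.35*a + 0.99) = 2.3*a^6 - 4.88*a^5 + 3.42*a^4 - 0.63*a^3 + 0.67*a^2 - 2.26*a - 4.7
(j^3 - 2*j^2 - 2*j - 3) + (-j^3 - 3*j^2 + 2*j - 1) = -5*j^2 - 4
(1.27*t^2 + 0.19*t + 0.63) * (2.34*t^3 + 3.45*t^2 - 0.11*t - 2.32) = 2.9718*t^5 + 4.8261*t^4 + 1.99*t^3 - 0.7938*t^2 - 0.5101*t - 1.4616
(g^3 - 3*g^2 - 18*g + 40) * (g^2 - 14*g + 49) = g^5 - 17*g^4 + 73*g^3 + 145*g^2 - 1442*g + 1960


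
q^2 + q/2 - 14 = (q - 7/2)*(q + 4)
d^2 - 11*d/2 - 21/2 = (d - 7)*(d + 3/2)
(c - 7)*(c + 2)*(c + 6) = c^3 + c^2 - 44*c - 84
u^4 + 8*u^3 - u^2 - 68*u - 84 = (u - 3)*(u + 2)^2*(u + 7)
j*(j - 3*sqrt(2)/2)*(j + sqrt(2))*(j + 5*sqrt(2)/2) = j^4 + 2*sqrt(2)*j^3 - 11*j^2/2 - 15*sqrt(2)*j/2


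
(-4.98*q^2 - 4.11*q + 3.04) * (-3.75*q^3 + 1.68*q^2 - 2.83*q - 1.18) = 18.675*q^5 + 7.0461*q^4 - 4.2114*q^3 + 22.6149*q^2 - 3.7534*q - 3.5872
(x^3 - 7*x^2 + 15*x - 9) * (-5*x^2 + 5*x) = -5*x^5 + 40*x^4 - 110*x^3 + 120*x^2 - 45*x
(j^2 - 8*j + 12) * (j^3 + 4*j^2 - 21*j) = j^5 - 4*j^4 - 41*j^3 + 216*j^2 - 252*j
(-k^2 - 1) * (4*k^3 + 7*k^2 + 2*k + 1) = -4*k^5 - 7*k^4 - 6*k^3 - 8*k^2 - 2*k - 1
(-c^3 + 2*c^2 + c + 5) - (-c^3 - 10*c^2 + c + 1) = 12*c^2 + 4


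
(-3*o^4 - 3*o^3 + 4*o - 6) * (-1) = 3*o^4 + 3*o^3 - 4*o + 6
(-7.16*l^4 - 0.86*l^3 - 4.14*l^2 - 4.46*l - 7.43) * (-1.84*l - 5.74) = 13.1744*l^5 + 42.6808*l^4 + 12.554*l^3 + 31.97*l^2 + 39.2716*l + 42.6482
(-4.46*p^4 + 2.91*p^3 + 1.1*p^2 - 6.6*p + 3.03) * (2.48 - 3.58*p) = 15.9668*p^5 - 21.4786*p^4 + 3.2788*p^3 + 26.356*p^2 - 27.2154*p + 7.5144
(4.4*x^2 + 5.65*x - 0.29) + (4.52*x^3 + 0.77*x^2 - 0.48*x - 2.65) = 4.52*x^3 + 5.17*x^2 + 5.17*x - 2.94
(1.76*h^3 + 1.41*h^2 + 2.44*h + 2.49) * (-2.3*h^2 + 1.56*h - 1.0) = -4.048*h^5 - 0.497399999999999*h^4 - 5.1724*h^3 - 3.3306*h^2 + 1.4444*h - 2.49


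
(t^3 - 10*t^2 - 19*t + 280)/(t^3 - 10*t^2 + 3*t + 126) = (t^2 - 3*t - 40)/(t^2 - 3*t - 18)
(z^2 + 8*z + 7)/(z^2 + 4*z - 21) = (z + 1)/(z - 3)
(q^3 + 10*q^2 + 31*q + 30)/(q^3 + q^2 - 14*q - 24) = (q + 5)/(q - 4)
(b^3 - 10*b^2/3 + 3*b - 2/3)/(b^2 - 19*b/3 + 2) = (b^2 - 3*b + 2)/(b - 6)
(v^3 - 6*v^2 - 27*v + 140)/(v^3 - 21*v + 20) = (v - 7)/(v - 1)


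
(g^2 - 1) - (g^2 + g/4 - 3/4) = -g/4 - 1/4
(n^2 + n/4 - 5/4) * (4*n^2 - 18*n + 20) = 4*n^4 - 17*n^3 + 21*n^2/2 + 55*n/2 - 25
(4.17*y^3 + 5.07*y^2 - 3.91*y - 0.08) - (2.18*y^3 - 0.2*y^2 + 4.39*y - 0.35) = 1.99*y^3 + 5.27*y^2 - 8.3*y + 0.27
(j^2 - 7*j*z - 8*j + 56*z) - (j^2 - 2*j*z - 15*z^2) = -5*j*z - 8*j + 15*z^2 + 56*z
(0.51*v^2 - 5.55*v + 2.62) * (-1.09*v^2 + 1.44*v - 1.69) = -0.5559*v^4 + 6.7839*v^3 - 11.7097*v^2 + 13.1523*v - 4.4278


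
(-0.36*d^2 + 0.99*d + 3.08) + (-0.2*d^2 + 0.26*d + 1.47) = -0.56*d^2 + 1.25*d + 4.55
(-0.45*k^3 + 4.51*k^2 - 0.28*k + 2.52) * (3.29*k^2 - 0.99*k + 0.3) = -1.4805*k^5 + 15.2834*k^4 - 5.5211*k^3 + 9.921*k^2 - 2.5788*k + 0.756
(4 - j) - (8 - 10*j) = 9*j - 4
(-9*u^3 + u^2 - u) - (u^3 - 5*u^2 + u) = -10*u^3 + 6*u^2 - 2*u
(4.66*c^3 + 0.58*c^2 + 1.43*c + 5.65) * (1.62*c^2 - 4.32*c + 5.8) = 7.5492*c^5 - 19.1916*c^4 + 26.839*c^3 + 6.3394*c^2 - 16.114*c + 32.77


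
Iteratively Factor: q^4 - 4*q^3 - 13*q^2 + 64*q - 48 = (q - 1)*(q^3 - 3*q^2 - 16*q + 48) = (q - 1)*(q + 4)*(q^2 - 7*q + 12) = (q - 4)*(q - 1)*(q + 4)*(q - 3)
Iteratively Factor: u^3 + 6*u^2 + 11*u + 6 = (u + 3)*(u^2 + 3*u + 2) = (u + 2)*(u + 3)*(u + 1)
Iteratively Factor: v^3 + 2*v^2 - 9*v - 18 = (v + 2)*(v^2 - 9) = (v - 3)*(v + 2)*(v + 3)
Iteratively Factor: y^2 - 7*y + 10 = (y - 5)*(y - 2)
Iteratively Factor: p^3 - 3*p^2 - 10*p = (p + 2)*(p^2 - 5*p) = p*(p + 2)*(p - 5)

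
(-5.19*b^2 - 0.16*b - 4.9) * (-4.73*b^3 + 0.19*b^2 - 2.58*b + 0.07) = 24.5487*b^5 - 0.2293*b^4 + 36.5368*b^3 - 0.8815*b^2 + 12.6308*b - 0.343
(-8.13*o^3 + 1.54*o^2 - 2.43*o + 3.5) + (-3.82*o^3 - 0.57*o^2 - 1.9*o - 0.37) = -11.95*o^3 + 0.97*o^2 - 4.33*o + 3.13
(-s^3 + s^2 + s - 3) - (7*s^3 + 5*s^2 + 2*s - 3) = -8*s^3 - 4*s^2 - s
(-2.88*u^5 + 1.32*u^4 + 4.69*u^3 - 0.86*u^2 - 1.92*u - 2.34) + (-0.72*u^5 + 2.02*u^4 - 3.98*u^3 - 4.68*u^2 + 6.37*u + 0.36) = -3.6*u^5 + 3.34*u^4 + 0.71*u^3 - 5.54*u^2 + 4.45*u - 1.98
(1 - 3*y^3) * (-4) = 12*y^3 - 4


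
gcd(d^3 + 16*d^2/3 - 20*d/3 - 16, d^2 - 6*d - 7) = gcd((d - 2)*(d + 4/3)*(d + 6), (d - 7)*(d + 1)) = 1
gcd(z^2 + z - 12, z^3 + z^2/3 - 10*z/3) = 1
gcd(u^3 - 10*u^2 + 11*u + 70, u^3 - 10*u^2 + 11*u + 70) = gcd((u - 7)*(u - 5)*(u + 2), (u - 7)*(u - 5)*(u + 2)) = u^3 - 10*u^2 + 11*u + 70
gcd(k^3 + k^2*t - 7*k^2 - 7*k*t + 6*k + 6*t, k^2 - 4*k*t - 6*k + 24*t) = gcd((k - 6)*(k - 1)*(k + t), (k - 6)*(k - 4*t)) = k - 6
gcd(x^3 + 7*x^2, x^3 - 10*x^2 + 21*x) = x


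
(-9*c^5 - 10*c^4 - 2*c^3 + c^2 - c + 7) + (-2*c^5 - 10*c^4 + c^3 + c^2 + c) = -11*c^5 - 20*c^4 - c^3 + 2*c^2 + 7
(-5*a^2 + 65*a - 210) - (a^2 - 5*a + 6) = -6*a^2 + 70*a - 216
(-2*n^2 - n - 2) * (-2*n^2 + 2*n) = 4*n^4 - 2*n^3 + 2*n^2 - 4*n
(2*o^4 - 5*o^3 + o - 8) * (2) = 4*o^4 - 10*o^3 + 2*o - 16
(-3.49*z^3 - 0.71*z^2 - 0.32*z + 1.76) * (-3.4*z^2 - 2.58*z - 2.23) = 11.866*z^5 + 11.4182*z^4 + 10.7025*z^3 - 3.5751*z^2 - 3.8272*z - 3.9248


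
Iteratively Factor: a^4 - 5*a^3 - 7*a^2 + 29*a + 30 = (a - 5)*(a^3 - 7*a - 6) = (a - 5)*(a + 2)*(a^2 - 2*a - 3) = (a - 5)*(a - 3)*(a + 2)*(a + 1)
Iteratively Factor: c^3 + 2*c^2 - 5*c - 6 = (c + 3)*(c^2 - c - 2) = (c + 1)*(c + 3)*(c - 2)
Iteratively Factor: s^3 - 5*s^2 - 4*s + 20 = (s - 5)*(s^2 - 4) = (s - 5)*(s + 2)*(s - 2)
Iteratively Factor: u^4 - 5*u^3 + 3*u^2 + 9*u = (u - 3)*(u^3 - 2*u^2 - 3*u) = u*(u - 3)*(u^2 - 2*u - 3) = u*(u - 3)*(u + 1)*(u - 3)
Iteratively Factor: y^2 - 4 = (y - 2)*(y + 2)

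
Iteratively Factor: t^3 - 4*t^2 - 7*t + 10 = (t - 1)*(t^2 - 3*t - 10) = (t - 1)*(t + 2)*(t - 5)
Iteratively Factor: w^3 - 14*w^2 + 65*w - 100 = (w - 5)*(w^2 - 9*w + 20) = (w - 5)^2*(w - 4)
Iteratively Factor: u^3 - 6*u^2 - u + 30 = (u - 3)*(u^2 - 3*u - 10) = (u - 5)*(u - 3)*(u + 2)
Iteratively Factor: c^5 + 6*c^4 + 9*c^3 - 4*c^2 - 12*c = (c + 3)*(c^4 + 3*c^3 - 4*c) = (c + 2)*(c + 3)*(c^3 + c^2 - 2*c) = c*(c + 2)*(c + 3)*(c^2 + c - 2) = c*(c - 1)*(c + 2)*(c + 3)*(c + 2)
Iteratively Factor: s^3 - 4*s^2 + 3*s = (s - 3)*(s^2 - s) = s*(s - 3)*(s - 1)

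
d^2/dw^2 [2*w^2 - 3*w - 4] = 4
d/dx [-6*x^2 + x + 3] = 1 - 12*x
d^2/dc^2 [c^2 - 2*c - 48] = 2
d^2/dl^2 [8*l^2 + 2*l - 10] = 16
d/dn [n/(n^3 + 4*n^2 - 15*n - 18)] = (n^3 + 4*n^2 - n*(3*n^2 + 8*n - 15) - 15*n - 18)/(n^3 + 4*n^2 - 15*n - 18)^2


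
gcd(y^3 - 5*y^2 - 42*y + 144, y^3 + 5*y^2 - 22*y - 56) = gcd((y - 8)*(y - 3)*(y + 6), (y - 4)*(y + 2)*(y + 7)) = 1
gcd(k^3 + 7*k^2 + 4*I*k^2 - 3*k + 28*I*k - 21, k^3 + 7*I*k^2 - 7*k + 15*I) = k + 3*I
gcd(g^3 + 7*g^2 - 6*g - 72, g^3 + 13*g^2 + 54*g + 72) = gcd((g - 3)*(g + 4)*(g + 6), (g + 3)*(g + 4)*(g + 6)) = g^2 + 10*g + 24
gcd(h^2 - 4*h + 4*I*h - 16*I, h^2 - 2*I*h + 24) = h + 4*I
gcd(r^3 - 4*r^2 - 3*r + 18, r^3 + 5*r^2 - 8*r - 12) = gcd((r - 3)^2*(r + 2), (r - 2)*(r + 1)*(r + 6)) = 1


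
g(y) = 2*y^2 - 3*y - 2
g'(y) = 4*y - 3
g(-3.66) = 35.77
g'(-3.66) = -17.64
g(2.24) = 1.32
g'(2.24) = 5.96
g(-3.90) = 40.12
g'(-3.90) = -18.60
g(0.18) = -2.48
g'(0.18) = -2.28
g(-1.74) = 9.28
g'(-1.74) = -9.96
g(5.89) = 49.71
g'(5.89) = 20.56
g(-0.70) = 1.08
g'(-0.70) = -5.80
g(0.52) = -3.02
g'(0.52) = -0.92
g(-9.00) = 187.00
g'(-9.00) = -39.00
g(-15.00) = 493.00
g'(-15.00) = -63.00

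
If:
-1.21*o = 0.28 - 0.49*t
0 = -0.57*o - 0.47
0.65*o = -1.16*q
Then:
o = -0.82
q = 0.46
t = -1.46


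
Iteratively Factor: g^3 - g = (g)*(g^2 - 1) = g*(g + 1)*(g - 1)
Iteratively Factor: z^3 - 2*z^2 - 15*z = (z - 5)*(z^2 + 3*z) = (z - 5)*(z + 3)*(z)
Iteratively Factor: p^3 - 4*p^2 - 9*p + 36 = (p - 3)*(p^2 - p - 12) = (p - 3)*(p + 3)*(p - 4)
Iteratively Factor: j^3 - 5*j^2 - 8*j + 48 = (j - 4)*(j^2 - j - 12) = (j - 4)*(j + 3)*(j - 4)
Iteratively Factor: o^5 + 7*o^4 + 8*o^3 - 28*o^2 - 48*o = (o + 3)*(o^4 + 4*o^3 - 4*o^2 - 16*o) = o*(o + 3)*(o^3 + 4*o^2 - 4*o - 16) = o*(o - 2)*(o + 3)*(o^2 + 6*o + 8) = o*(o - 2)*(o + 2)*(o + 3)*(o + 4)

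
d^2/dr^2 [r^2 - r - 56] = 2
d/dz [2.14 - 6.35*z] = -6.35000000000000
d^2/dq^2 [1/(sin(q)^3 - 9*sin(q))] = 3*(-3*sin(q)^6 + 10*sin(q)^4 - 45*sin(q)^2 + 54)/((sin(q)^2 - 9)^3*sin(q)^3)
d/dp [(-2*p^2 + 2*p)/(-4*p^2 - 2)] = (2*p^2 + 2*p - 1)/(4*p^4 + 4*p^2 + 1)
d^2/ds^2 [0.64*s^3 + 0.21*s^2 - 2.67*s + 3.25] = 3.84*s + 0.42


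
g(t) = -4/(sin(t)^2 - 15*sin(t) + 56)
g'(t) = -4*(-2*sin(t)*cos(t) + 15*cos(t))/(sin(t)^2 - 15*sin(t) + 56)^2 = 4*(2*sin(t) - 15)*cos(t)/(sin(t)^2 - 15*sin(t) + 56)^2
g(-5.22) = -0.09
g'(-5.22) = -0.01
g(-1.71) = -0.06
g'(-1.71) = 0.00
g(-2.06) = -0.06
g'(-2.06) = 0.01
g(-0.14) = -0.07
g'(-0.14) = -0.02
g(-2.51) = -0.06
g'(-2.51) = 0.01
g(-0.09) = -0.07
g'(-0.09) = -0.02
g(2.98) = -0.07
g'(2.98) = 0.02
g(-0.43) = -0.06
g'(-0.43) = -0.01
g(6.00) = -0.07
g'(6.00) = -0.02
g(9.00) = -0.08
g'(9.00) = 0.02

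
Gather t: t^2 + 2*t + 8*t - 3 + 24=t^2 + 10*t + 21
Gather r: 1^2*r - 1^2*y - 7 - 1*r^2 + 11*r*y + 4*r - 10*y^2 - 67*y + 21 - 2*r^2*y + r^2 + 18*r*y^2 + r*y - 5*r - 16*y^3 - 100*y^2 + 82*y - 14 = -2*r^2*y + r*(18*y^2 + 12*y) - 16*y^3 - 110*y^2 + 14*y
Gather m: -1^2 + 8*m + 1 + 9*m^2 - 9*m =9*m^2 - m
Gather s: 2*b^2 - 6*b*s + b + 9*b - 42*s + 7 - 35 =2*b^2 + 10*b + s*(-6*b - 42) - 28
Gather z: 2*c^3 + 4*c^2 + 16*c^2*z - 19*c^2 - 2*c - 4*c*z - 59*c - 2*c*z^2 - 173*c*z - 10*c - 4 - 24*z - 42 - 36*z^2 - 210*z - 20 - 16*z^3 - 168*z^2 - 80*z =2*c^3 - 15*c^2 - 71*c - 16*z^3 + z^2*(-2*c - 204) + z*(16*c^2 - 177*c - 314) - 66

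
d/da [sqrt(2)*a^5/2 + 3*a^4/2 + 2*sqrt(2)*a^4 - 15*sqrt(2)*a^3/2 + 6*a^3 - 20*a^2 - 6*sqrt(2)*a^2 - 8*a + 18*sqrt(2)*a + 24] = 5*sqrt(2)*a^4/2 + 6*a^3 + 8*sqrt(2)*a^3 - 45*sqrt(2)*a^2/2 + 18*a^2 - 40*a - 12*sqrt(2)*a - 8 + 18*sqrt(2)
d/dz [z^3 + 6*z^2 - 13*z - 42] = 3*z^2 + 12*z - 13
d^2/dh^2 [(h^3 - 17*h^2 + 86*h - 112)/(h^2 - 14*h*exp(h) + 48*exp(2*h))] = 2*((3*h - 17)*(h^2 - 14*h*exp(h) + 48*exp(2*h))^2 + (2*(3*h^2 - 34*h + 86)*(7*h*exp(h) - h - 48*exp(2*h) + 7*exp(h)) + (h^3 - 17*h^2 + 86*h - 112)*(7*h*exp(h) - 96*exp(2*h) + 14*exp(h) - 1))*(h^2 - 14*h*exp(h) + 48*exp(2*h)) + 4*(h^3 - 17*h^2 + 86*h - 112)*(7*h*exp(h) - h - 48*exp(2*h) + 7*exp(h))^2)/(h^2 - 14*h*exp(h) + 48*exp(2*h))^3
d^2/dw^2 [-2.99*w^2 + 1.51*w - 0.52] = -5.98000000000000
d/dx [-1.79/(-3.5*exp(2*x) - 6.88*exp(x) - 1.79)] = (-12.53*exp(x) - 12.3152)*exp(x)/(3.5*exp(2*x) + 6.88*exp(x) + 1.79)^2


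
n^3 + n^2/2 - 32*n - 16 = (n + 1/2)*(n - 4*sqrt(2))*(n + 4*sqrt(2))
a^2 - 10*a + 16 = (a - 8)*(a - 2)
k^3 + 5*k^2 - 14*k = k*(k - 2)*(k + 7)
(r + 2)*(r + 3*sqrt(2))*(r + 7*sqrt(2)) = r^3 + 2*r^2 + 10*sqrt(2)*r^2 + 20*sqrt(2)*r + 42*r + 84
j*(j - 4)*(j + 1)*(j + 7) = j^4 + 4*j^3 - 25*j^2 - 28*j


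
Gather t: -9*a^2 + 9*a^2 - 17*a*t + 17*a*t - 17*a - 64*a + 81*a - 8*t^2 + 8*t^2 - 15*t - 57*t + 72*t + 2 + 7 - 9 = 0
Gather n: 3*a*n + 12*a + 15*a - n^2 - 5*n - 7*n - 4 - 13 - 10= 27*a - n^2 + n*(3*a - 12) - 27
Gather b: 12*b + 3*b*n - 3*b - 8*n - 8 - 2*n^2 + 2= b*(3*n + 9) - 2*n^2 - 8*n - 6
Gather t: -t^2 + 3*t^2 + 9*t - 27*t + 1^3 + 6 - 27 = 2*t^2 - 18*t - 20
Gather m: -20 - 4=-24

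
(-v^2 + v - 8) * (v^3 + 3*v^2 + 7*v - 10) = -v^5 - 2*v^4 - 12*v^3 - 7*v^2 - 66*v + 80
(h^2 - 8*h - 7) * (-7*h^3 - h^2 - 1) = -7*h^5 + 55*h^4 + 57*h^3 + 6*h^2 + 8*h + 7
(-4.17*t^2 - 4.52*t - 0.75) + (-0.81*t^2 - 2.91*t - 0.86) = -4.98*t^2 - 7.43*t - 1.61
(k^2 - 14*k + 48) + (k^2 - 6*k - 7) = 2*k^2 - 20*k + 41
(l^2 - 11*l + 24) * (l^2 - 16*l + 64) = l^4 - 27*l^3 + 264*l^2 - 1088*l + 1536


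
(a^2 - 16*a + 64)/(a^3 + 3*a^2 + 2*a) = (a^2 - 16*a + 64)/(a*(a^2 + 3*a + 2))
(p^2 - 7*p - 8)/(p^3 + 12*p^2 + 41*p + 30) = (p - 8)/(p^2 + 11*p + 30)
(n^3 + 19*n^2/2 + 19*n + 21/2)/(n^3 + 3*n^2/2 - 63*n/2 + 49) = (2*n^2 + 5*n + 3)/(2*n^2 - 11*n + 14)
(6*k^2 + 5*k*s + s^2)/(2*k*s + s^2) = (3*k + s)/s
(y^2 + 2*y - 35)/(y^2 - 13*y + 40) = (y + 7)/(y - 8)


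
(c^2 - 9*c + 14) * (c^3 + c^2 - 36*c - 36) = c^5 - 8*c^4 - 31*c^3 + 302*c^2 - 180*c - 504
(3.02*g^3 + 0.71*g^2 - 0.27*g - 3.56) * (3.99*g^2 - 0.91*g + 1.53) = 12.0498*g^5 + 0.0846999999999998*g^4 + 2.8972*g^3 - 12.8724*g^2 + 2.8265*g - 5.4468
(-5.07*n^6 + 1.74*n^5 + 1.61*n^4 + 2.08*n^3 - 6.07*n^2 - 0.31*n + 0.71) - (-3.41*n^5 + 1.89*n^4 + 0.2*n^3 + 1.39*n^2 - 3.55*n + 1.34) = -5.07*n^6 + 5.15*n^5 - 0.28*n^4 + 1.88*n^3 - 7.46*n^2 + 3.24*n - 0.63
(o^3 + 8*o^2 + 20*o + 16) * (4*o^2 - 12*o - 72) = 4*o^5 + 20*o^4 - 88*o^3 - 752*o^2 - 1632*o - 1152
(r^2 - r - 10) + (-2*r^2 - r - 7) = -r^2 - 2*r - 17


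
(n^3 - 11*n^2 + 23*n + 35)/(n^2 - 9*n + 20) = (n^2 - 6*n - 7)/(n - 4)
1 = 1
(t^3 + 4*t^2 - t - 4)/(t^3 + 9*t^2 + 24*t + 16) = (t - 1)/(t + 4)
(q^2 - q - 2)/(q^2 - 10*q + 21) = (q^2 - q - 2)/(q^2 - 10*q + 21)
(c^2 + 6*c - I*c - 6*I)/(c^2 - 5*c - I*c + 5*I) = (c + 6)/(c - 5)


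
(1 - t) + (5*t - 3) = 4*t - 2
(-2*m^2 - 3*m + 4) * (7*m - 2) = -14*m^3 - 17*m^2 + 34*m - 8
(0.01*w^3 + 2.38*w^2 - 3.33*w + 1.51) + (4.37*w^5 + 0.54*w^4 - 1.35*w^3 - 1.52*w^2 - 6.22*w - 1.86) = 4.37*w^5 + 0.54*w^4 - 1.34*w^3 + 0.86*w^2 - 9.55*w - 0.35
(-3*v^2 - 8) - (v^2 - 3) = -4*v^2 - 5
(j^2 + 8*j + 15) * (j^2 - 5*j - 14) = j^4 + 3*j^3 - 39*j^2 - 187*j - 210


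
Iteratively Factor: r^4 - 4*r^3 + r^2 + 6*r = (r + 1)*(r^3 - 5*r^2 + 6*r) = (r - 2)*(r + 1)*(r^2 - 3*r) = (r - 3)*(r - 2)*(r + 1)*(r)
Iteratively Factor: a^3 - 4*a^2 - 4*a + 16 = (a - 2)*(a^2 - 2*a - 8) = (a - 4)*(a - 2)*(a + 2)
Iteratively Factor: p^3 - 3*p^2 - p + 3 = (p - 3)*(p^2 - 1) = (p - 3)*(p + 1)*(p - 1)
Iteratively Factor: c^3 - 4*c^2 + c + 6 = (c - 3)*(c^2 - c - 2) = (c - 3)*(c + 1)*(c - 2)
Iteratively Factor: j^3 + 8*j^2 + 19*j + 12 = (j + 4)*(j^2 + 4*j + 3) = (j + 3)*(j + 4)*(j + 1)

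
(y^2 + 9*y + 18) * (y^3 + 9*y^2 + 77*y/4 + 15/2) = y^5 + 18*y^4 + 473*y^3/4 + 1371*y^2/4 + 414*y + 135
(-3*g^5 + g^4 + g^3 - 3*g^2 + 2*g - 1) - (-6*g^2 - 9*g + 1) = -3*g^5 + g^4 + g^3 + 3*g^2 + 11*g - 2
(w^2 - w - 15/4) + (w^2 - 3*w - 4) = 2*w^2 - 4*w - 31/4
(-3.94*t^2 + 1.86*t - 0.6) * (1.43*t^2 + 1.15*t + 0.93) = -5.6342*t^4 - 1.8712*t^3 - 2.3832*t^2 + 1.0398*t - 0.558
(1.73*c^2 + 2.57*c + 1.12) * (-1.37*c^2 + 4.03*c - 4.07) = -2.3701*c^4 + 3.451*c^3 + 1.7816*c^2 - 5.9463*c - 4.5584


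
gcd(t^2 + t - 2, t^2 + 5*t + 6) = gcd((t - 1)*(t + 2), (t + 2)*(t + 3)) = t + 2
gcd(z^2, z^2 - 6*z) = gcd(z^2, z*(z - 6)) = z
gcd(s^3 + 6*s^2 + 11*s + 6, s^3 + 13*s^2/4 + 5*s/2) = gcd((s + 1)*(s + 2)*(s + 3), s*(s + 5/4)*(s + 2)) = s + 2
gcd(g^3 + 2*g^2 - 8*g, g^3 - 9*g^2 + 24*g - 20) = g - 2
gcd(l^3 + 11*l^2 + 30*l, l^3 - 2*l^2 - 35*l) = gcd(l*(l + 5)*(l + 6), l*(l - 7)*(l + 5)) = l^2 + 5*l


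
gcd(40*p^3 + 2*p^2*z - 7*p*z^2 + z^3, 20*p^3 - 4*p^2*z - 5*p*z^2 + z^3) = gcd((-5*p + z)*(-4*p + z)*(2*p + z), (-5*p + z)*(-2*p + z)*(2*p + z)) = -10*p^2 - 3*p*z + z^2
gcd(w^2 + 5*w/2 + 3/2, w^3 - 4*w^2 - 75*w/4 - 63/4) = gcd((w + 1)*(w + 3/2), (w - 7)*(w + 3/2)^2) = w + 3/2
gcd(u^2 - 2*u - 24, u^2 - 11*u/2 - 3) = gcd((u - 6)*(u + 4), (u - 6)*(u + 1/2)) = u - 6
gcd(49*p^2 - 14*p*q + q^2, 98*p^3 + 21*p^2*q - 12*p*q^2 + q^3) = 49*p^2 - 14*p*q + q^2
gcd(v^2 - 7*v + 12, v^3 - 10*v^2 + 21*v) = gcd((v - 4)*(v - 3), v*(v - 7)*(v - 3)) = v - 3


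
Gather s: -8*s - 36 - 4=-8*s - 40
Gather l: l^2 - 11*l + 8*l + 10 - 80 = l^2 - 3*l - 70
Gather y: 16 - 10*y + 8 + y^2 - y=y^2 - 11*y + 24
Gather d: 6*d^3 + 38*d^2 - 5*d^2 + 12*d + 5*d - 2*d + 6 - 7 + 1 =6*d^3 + 33*d^2 + 15*d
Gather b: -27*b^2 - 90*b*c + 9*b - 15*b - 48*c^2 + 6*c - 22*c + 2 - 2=-27*b^2 + b*(-90*c - 6) - 48*c^2 - 16*c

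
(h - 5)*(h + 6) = h^2 + h - 30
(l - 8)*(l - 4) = l^2 - 12*l + 32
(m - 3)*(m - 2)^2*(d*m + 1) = d*m^4 - 7*d*m^3 + 16*d*m^2 - 12*d*m + m^3 - 7*m^2 + 16*m - 12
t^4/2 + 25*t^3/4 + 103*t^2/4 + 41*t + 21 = (t/2 + 1)*(t + 1)*(t + 7/2)*(t + 6)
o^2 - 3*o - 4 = (o - 4)*(o + 1)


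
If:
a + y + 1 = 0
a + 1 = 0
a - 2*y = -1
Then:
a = -1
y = 0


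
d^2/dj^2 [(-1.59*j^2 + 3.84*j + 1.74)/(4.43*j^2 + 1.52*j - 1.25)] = (-2.8421709430404e-14*j^4 + 172.13208*j^3 + 152.056206*j^2 + 197.882784*j + 36.933942)/(86.938307*j^6 + 89.489544*j^5 - 42.888159*j^4 - 46.990192*j^3 + 12.101625*j^2 + 7.125*j - 1.953125)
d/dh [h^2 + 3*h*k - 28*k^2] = 2*h + 3*k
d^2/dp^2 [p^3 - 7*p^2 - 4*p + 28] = 6*p - 14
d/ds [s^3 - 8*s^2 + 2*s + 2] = 3*s^2 - 16*s + 2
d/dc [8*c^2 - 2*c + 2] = 16*c - 2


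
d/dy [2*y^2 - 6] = 4*y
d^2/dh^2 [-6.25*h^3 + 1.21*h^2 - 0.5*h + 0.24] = 2.42 - 37.5*h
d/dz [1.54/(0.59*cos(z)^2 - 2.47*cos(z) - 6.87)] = (1.8172*cos(z) - 3.8038)*sin(z)/(-0.59*cos(z)^2 + 2.47*cos(z) + 6.87)^2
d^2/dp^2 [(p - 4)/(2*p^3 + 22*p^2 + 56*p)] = (3*p^5 + 9*p^4 - 259*p^3 - 1788*p^2 - 3696*p - 3136)/(p^3*(p^6 + 33*p^5 + 447*p^4 + 3179*p^3 + 12516*p^2 + 25872*p + 21952))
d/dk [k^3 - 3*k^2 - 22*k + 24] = 3*k^2 - 6*k - 22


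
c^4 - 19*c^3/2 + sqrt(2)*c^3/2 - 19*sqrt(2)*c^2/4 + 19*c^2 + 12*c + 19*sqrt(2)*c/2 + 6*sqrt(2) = (c - 6)*(c - 4)*(c + 1/2)*(c + sqrt(2)/2)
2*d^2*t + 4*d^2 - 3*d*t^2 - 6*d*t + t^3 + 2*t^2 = (-2*d + t)*(-d + t)*(t + 2)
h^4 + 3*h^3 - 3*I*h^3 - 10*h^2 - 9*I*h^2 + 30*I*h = h*(h - 2)*(h + 5)*(h - 3*I)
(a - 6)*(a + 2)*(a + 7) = a^3 + 3*a^2 - 40*a - 84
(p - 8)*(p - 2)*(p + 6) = p^3 - 4*p^2 - 44*p + 96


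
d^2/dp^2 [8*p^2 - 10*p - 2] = 16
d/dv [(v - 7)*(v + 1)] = 2*v - 6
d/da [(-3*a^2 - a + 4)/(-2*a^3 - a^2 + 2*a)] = (-6*a^4 - 4*a^3 + 17*a^2 + 8*a - 8)/(a^2*(4*a^4 + 4*a^3 - 7*a^2 - 4*a + 4))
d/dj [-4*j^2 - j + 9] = -8*j - 1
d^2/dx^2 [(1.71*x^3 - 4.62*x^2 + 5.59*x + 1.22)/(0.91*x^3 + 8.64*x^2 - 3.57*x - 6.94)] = (3.5527136788005e-15*x^7 - 34.541052*x^6 + 61.1061360000002*x^5 + 315.366324*x^4 + 579.547248000001*x^3 - 461.644224000001*x^2 + 2325.715392*x - 544.621248)/(0.753571*x^9 + 21.464352*x^8 + 194.924457*x^7 + 459.318894*x^6 - 1092.093975*x^5 - 1088.580996*x^4 + 1370.364807*x^3 + 983.051694*x^2 - 515.832156*x - 334.255384)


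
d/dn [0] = 0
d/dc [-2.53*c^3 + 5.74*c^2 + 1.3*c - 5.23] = -7.59*c^2 + 11.48*c + 1.3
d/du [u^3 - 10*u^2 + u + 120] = 3*u^2 - 20*u + 1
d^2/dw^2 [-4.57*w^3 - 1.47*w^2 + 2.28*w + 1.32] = -27.42*w - 2.94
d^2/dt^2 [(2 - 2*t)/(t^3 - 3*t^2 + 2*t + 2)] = 4*(-(t - 1)*(3*t^2 - 6*t + 2)^2 + (3*t^2 - 6*t + 3*(t - 1)^2 + 2)*(t^3 - 3*t^2 + 2*t + 2))/(t^3 - 3*t^2 + 2*t + 2)^3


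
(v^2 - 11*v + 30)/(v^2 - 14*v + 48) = (v - 5)/(v - 8)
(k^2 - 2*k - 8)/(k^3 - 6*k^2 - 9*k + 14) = (k - 4)/(k^2 - 8*k + 7)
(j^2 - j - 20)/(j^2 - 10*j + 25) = (j + 4)/(j - 5)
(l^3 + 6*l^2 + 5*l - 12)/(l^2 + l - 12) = (l^2 + 2*l - 3)/(l - 3)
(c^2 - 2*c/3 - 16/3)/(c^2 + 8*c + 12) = (c - 8/3)/(c + 6)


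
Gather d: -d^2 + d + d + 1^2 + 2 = -d^2 + 2*d + 3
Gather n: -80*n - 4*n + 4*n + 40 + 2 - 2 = 40 - 80*n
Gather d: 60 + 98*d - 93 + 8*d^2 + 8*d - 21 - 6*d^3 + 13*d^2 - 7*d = -6*d^3 + 21*d^2 + 99*d - 54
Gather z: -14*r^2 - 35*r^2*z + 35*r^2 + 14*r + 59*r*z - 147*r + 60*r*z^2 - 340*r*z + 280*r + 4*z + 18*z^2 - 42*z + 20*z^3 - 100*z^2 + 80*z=21*r^2 + 147*r + 20*z^3 + z^2*(60*r - 82) + z*(-35*r^2 - 281*r + 42)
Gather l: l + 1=l + 1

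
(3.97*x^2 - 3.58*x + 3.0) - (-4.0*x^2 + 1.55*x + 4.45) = 7.97*x^2 - 5.13*x - 1.45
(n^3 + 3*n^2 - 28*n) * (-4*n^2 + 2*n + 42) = -4*n^5 - 10*n^4 + 160*n^3 + 70*n^2 - 1176*n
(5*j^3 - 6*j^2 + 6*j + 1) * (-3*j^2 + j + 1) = -15*j^5 + 23*j^4 - 19*j^3 - 3*j^2 + 7*j + 1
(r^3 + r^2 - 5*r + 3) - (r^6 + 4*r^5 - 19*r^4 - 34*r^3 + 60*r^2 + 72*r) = -r^6 - 4*r^5 + 19*r^4 + 35*r^3 - 59*r^2 - 77*r + 3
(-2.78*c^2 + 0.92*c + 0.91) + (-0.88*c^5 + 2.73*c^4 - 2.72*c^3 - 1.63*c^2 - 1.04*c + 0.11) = -0.88*c^5 + 2.73*c^4 - 2.72*c^3 - 4.41*c^2 - 0.12*c + 1.02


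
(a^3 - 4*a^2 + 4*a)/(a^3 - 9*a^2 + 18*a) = (a^2 - 4*a + 4)/(a^2 - 9*a + 18)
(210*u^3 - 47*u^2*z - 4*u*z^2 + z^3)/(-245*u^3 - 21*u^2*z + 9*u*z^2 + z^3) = (-6*u + z)/(7*u + z)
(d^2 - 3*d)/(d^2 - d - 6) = d/(d + 2)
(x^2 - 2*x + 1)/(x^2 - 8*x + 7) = (x - 1)/(x - 7)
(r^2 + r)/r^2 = (r + 1)/r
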